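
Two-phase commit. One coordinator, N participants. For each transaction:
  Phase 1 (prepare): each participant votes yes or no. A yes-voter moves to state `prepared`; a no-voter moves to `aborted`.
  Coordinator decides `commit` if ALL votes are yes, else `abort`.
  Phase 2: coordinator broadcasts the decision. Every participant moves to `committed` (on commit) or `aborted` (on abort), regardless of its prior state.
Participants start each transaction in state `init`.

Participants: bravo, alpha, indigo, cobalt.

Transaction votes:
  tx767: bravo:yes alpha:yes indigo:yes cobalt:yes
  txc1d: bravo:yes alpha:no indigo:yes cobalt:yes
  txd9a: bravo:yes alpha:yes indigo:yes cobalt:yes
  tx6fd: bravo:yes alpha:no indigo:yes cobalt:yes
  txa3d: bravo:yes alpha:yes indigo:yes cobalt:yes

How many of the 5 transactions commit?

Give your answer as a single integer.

tx767: all yes -> commit (commits=1)
txc1d: no from alpha -> abort (commits=1)
txd9a: all yes -> commit (commits=2)
tx6fd: no from alpha -> abort (commits=2)
txa3d: all yes -> commit (commits=3)

Answer: 3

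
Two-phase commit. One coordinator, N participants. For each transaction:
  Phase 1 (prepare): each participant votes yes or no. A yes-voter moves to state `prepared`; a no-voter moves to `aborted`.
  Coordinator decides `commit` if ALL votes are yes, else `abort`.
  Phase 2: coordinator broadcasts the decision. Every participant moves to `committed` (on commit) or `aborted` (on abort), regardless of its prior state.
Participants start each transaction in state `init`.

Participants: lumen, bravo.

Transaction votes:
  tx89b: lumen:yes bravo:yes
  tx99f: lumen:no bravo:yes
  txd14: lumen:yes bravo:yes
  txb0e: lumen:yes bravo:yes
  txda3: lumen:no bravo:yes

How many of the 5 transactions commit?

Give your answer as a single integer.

Answer: 3

Derivation:
tx89b: all yes -> commit (commits=1)
tx99f: no from lumen -> abort (commits=1)
txd14: all yes -> commit (commits=2)
txb0e: all yes -> commit (commits=3)
txda3: no from lumen -> abort (commits=3)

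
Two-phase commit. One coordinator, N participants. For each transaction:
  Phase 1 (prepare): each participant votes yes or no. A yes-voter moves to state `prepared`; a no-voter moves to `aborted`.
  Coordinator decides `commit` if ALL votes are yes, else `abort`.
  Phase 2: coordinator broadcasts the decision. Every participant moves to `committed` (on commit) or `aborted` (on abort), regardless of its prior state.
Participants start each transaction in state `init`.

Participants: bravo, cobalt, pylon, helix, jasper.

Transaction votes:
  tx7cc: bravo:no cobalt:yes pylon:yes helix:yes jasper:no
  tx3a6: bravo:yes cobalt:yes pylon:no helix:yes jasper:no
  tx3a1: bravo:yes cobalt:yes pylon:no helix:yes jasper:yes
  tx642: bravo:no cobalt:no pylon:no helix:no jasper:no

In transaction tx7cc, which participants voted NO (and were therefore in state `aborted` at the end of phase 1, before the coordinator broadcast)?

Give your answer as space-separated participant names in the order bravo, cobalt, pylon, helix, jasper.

Answer: bravo jasper

Derivation:
Txn tx7cc phase 1: bravo no -> aborted; cobalt yes -> prepared; pylon yes -> prepared; helix yes -> prepared; jasper no -> aborted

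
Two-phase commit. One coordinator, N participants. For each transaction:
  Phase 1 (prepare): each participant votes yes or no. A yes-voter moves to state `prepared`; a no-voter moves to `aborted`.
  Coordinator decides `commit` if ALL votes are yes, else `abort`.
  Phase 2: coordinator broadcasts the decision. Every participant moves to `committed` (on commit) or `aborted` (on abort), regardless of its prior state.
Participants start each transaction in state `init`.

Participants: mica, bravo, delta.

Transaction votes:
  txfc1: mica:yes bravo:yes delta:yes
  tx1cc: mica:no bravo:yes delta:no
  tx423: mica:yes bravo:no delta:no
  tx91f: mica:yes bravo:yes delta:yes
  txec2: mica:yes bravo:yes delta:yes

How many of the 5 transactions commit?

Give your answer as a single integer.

Answer: 3

Derivation:
txfc1: all yes -> commit (commits=1)
tx1cc: no from mica, delta -> abort (commits=1)
tx423: no from bravo, delta -> abort (commits=1)
tx91f: all yes -> commit (commits=2)
txec2: all yes -> commit (commits=3)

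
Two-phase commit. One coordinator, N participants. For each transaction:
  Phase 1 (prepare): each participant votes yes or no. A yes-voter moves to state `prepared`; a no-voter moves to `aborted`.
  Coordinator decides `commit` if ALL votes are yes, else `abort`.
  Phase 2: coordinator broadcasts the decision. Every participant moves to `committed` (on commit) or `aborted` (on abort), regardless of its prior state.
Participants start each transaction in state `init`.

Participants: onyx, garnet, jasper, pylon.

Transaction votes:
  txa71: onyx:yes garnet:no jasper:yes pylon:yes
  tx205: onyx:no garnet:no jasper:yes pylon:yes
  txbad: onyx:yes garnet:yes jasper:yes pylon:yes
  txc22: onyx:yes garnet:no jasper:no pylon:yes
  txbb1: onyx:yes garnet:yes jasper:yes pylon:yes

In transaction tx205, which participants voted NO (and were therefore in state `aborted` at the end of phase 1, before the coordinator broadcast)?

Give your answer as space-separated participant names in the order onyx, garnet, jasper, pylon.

Answer: onyx garnet

Derivation:
Txn tx205 phase 1: onyx no -> aborted; garnet no -> aborted; jasper yes -> prepared; pylon yes -> prepared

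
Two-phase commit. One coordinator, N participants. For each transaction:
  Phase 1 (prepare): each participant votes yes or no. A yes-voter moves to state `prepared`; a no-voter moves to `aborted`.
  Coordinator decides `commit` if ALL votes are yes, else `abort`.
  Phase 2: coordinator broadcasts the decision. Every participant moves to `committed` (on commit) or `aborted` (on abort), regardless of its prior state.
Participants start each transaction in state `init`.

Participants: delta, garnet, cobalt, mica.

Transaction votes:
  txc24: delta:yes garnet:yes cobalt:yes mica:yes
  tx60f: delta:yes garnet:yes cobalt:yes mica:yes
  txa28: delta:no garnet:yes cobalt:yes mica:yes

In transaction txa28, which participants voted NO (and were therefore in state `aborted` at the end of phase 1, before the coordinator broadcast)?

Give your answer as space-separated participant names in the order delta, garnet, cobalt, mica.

Answer: delta

Derivation:
Txn txa28 phase 1: delta no -> aborted; garnet yes -> prepared; cobalt yes -> prepared; mica yes -> prepared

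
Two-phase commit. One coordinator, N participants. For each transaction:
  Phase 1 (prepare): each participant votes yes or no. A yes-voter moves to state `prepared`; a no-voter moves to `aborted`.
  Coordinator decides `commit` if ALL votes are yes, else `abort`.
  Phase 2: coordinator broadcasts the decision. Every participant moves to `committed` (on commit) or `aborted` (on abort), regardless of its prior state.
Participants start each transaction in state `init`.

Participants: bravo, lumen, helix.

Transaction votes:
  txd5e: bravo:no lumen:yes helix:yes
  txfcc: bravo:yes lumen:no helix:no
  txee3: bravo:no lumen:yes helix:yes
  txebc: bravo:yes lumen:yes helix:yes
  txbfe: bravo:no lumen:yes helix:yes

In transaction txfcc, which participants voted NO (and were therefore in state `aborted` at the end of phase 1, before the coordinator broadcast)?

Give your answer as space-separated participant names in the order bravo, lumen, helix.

Txn txfcc phase 1: bravo yes -> prepared; lumen no -> aborted; helix no -> aborted

Answer: lumen helix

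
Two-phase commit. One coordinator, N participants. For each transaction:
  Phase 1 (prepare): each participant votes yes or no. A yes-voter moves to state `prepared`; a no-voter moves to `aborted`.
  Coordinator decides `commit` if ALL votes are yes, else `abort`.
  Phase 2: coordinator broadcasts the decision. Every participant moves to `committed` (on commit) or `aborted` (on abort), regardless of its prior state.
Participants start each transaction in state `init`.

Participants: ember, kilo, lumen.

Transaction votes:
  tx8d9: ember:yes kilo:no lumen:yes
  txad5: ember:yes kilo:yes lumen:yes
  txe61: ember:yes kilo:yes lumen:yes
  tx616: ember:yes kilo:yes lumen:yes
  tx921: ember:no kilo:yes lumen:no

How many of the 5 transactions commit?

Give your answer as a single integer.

tx8d9: no from kilo -> abort (commits=0)
txad5: all yes -> commit (commits=1)
txe61: all yes -> commit (commits=2)
tx616: all yes -> commit (commits=3)
tx921: no from ember, lumen -> abort (commits=3)

Answer: 3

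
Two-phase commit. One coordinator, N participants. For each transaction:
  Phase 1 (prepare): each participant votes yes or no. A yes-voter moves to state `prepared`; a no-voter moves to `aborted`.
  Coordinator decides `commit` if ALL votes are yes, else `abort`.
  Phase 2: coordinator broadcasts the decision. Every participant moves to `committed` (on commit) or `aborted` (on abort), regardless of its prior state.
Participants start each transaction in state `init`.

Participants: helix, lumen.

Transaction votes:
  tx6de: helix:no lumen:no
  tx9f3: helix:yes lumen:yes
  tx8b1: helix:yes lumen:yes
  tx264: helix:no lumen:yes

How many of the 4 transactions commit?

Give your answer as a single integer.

Answer: 2

Derivation:
tx6de: no from helix, lumen -> abort (commits=0)
tx9f3: all yes -> commit (commits=1)
tx8b1: all yes -> commit (commits=2)
tx264: no from helix -> abort (commits=2)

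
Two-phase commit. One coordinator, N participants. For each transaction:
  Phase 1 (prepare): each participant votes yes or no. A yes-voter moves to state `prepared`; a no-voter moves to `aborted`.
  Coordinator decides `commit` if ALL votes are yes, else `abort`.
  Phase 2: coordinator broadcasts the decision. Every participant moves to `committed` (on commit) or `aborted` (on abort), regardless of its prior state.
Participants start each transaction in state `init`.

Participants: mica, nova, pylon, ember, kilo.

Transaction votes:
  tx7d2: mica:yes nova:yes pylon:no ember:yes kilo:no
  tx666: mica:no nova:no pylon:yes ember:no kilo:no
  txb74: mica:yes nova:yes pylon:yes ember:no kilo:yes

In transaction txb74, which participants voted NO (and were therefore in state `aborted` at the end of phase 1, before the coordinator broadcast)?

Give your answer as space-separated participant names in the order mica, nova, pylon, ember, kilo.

Txn txb74 phase 1: mica yes -> prepared; nova yes -> prepared; pylon yes -> prepared; ember no -> aborted; kilo yes -> prepared

Answer: ember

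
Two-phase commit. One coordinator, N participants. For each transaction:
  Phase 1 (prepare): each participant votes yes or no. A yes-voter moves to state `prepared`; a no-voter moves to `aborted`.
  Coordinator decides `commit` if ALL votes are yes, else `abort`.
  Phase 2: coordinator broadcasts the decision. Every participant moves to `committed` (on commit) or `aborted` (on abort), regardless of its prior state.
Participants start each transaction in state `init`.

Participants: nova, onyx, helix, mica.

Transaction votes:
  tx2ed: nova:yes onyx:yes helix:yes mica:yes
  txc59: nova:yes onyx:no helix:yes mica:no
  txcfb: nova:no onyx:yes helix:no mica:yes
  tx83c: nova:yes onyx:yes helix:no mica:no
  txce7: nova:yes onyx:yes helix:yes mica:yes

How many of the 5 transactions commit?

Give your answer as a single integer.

Answer: 2

Derivation:
tx2ed: all yes -> commit (commits=1)
txc59: no from onyx, mica -> abort (commits=1)
txcfb: no from nova, helix -> abort (commits=1)
tx83c: no from helix, mica -> abort (commits=1)
txce7: all yes -> commit (commits=2)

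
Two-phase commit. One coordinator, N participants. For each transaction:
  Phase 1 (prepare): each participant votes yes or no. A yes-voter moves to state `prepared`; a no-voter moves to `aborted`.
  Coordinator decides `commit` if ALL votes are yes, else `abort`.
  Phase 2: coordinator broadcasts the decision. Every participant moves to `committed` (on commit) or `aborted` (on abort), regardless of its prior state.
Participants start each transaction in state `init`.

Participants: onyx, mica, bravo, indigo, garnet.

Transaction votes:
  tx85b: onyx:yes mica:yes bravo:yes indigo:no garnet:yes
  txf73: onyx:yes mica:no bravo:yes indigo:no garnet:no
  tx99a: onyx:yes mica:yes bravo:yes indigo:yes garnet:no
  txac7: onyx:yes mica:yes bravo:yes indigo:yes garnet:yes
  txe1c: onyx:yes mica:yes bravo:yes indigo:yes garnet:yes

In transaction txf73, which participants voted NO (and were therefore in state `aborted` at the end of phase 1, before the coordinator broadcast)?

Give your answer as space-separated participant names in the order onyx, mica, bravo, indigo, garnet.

Txn txf73 phase 1: onyx yes -> prepared; mica no -> aborted; bravo yes -> prepared; indigo no -> aborted; garnet no -> aborted

Answer: mica indigo garnet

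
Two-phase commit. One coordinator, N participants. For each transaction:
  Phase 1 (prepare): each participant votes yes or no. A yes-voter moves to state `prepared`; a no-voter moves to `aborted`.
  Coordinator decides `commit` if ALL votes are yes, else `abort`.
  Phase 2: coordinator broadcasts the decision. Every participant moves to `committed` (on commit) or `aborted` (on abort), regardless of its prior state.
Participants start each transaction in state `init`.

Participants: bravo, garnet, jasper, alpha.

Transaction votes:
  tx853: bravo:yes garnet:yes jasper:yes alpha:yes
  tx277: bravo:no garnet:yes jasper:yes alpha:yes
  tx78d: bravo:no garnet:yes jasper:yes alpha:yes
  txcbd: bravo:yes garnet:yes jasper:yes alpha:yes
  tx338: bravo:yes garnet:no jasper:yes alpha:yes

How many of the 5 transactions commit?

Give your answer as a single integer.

tx853: all yes -> commit (commits=1)
tx277: no from bravo -> abort (commits=1)
tx78d: no from bravo -> abort (commits=1)
txcbd: all yes -> commit (commits=2)
tx338: no from garnet -> abort (commits=2)

Answer: 2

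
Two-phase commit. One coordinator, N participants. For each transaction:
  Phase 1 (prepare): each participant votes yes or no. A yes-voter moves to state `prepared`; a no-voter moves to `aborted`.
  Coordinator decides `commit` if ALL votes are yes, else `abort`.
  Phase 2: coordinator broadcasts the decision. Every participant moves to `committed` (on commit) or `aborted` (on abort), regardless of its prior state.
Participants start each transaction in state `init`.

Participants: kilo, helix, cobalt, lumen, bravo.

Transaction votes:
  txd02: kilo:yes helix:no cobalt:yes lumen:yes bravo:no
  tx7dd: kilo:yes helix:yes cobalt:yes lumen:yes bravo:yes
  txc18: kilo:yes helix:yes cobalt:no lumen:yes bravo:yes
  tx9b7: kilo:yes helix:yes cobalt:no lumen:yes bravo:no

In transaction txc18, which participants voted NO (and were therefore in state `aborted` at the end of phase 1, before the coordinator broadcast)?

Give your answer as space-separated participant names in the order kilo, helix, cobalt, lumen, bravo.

Answer: cobalt

Derivation:
Txn txc18 phase 1: kilo yes -> prepared; helix yes -> prepared; cobalt no -> aborted; lumen yes -> prepared; bravo yes -> prepared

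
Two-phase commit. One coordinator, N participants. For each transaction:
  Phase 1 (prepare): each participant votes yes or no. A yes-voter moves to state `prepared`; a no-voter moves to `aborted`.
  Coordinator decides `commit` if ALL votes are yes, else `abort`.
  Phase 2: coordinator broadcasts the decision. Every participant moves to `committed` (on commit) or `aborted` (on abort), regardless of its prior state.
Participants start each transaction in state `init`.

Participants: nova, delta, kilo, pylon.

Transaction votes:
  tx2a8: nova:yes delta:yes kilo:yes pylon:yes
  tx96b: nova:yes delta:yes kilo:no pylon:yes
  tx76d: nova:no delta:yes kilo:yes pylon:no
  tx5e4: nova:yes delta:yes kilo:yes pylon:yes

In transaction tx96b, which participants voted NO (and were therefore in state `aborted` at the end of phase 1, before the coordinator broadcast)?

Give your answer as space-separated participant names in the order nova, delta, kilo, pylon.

Txn tx96b phase 1: nova yes -> prepared; delta yes -> prepared; kilo no -> aborted; pylon yes -> prepared

Answer: kilo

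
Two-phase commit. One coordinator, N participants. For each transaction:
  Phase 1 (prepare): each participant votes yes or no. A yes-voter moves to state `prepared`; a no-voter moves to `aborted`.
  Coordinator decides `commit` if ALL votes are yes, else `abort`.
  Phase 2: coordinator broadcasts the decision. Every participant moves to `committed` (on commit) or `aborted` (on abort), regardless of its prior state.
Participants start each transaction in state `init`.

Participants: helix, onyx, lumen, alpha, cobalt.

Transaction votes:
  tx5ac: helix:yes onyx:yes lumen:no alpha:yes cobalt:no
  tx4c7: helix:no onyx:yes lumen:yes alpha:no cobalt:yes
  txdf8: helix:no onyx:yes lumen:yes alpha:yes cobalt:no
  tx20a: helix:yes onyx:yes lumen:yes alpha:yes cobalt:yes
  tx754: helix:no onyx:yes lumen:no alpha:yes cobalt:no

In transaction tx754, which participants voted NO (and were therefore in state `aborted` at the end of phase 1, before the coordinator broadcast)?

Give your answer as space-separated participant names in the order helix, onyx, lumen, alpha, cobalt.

Txn tx754 phase 1: helix no -> aborted; onyx yes -> prepared; lumen no -> aborted; alpha yes -> prepared; cobalt no -> aborted

Answer: helix lumen cobalt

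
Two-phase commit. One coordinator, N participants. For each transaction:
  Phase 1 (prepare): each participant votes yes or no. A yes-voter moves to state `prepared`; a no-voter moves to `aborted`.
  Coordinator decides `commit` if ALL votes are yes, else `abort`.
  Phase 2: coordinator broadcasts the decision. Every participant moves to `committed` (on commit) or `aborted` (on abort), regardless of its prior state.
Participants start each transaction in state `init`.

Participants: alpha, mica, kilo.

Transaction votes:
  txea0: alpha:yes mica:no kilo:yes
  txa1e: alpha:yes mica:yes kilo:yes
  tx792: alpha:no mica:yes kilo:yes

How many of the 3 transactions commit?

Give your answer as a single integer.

txea0: no from mica -> abort (commits=0)
txa1e: all yes -> commit (commits=1)
tx792: no from alpha -> abort (commits=1)

Answer: 1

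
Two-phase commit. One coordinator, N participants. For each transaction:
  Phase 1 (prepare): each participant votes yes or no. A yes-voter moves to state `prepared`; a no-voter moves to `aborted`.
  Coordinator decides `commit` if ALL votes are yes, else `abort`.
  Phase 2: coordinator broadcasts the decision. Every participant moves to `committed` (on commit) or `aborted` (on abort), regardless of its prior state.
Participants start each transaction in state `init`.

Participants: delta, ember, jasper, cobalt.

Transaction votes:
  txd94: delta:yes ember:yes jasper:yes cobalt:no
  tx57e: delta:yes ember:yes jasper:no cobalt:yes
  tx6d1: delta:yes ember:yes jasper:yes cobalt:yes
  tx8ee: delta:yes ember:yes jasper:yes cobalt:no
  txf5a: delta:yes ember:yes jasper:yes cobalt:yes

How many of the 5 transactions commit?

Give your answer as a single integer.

txd94: no from cobalt -> abort (commits=0)
tx57e: no from jasper -> abort (commits=0)
tx6d1: all yes -> commit (commits=1)
tx8ee: no from cobalt -> abort (commits=1)
txf5a: all yes -> commit (commits=2)

Answer: 2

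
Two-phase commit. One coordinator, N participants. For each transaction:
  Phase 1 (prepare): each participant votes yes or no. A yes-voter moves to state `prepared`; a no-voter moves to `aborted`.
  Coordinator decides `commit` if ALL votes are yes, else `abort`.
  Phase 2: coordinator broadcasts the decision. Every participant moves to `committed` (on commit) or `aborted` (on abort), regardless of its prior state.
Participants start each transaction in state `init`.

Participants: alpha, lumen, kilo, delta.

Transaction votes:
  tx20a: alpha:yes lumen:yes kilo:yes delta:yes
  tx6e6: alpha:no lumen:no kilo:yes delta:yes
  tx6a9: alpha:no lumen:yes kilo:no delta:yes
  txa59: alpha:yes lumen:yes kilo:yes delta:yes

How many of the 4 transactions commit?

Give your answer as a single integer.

tx20a: all yes -> commit (commits=1)
tx6e6: no from alpha, lumen -> abort (commits=1)
tx6a9: no from alpha, kilo -> abort (commits=1)
txa59: all yes -> commit (commits=2)

Answer: 2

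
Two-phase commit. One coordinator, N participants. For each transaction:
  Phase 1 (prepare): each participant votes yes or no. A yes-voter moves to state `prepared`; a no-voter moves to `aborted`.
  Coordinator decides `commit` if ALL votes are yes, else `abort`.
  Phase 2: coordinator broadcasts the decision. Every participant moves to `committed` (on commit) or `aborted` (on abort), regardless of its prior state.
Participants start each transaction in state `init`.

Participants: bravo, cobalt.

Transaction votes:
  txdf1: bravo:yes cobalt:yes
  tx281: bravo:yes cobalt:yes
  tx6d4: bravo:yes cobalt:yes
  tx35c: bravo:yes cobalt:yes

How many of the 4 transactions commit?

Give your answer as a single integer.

Answer: 4

Derivation:
txdf1: all yes -> commit (commits=1)
tx281: all yes -> commit (commits=2)
tx6d4: all yes -> commit (commits=3)
tx35c: all yes -> commit (commits=4)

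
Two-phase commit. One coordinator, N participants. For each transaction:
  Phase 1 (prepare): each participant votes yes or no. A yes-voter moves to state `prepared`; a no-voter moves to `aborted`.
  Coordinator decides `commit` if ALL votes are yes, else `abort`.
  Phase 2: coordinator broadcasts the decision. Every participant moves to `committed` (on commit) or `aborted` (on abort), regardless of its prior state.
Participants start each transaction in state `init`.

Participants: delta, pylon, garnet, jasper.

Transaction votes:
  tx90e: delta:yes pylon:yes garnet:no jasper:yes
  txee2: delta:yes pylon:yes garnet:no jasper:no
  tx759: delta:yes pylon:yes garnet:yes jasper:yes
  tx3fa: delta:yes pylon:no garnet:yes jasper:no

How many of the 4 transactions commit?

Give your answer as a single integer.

Answer: 1

Derivation:
tx90e: no from garnet -> abort (commits=0)
txee2: no from garnet, jasper -> abort (commits=0)
tx759: all yes -> commit (commits=1)
tx3fa: no from pylon, jasper -> abort (commits=1)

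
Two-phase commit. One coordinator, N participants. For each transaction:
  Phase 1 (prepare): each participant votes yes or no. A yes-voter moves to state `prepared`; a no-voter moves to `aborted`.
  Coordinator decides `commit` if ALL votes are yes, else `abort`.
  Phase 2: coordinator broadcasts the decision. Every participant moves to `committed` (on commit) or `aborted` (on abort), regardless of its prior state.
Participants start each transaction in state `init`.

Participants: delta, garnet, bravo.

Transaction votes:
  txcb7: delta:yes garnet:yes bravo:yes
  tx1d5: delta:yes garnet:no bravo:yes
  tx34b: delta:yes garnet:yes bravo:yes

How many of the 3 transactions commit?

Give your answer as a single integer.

txcb7: all yes -> commit (commits=1)
tx1d5: no from garnet -> abort (commits=1)
tx34b: all yes -> commit (commits=2)

Answer: 2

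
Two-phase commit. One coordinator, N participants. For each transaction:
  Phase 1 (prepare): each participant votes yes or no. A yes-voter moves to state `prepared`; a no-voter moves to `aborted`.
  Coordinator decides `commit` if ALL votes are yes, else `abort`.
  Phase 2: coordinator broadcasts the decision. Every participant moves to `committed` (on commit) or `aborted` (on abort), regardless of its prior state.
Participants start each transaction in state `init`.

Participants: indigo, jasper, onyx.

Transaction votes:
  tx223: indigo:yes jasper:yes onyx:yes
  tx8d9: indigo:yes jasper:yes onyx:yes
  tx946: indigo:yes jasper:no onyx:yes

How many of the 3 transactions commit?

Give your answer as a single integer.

Answer: 2

Derivation:
tx223: all yes -> commit (commits=1)
tx8d9: all yes -> commit (commits=2)
tx946: no from jasper -> abort (commits=2)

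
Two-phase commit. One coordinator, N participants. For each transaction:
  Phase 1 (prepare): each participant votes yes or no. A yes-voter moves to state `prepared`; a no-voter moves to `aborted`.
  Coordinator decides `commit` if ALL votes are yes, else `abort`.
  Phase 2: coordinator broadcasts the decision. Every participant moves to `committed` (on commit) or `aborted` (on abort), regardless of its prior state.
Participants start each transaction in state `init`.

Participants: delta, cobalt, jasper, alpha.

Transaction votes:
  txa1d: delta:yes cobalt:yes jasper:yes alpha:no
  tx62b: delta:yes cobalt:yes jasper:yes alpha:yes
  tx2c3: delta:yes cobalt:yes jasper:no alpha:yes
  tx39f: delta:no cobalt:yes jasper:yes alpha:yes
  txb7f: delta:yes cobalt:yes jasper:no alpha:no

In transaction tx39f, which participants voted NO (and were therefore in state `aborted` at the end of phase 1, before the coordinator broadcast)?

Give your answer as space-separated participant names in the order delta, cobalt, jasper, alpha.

Answer: delta

Derivation:
Txn tx39f phase 1: delta no -> aborted; cobalt yes -> prepared; jasper yes -> prepared; alpha yes -> prepared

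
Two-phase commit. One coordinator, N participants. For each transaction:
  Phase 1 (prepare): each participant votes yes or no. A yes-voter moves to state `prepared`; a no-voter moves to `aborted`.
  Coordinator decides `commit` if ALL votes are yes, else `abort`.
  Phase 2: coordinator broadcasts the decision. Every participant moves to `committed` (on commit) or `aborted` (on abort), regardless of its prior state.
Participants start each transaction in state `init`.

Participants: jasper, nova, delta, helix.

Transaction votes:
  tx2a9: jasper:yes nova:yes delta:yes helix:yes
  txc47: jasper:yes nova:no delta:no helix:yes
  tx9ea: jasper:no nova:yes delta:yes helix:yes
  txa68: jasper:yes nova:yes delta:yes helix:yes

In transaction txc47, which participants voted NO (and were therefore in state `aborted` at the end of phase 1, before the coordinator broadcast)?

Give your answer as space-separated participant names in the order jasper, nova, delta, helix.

Txn txc47 phase 1: jasper yes -> prepared; nova no -> aborted; delta no -> aborted; helix yes -> prepared

Answer: nova delta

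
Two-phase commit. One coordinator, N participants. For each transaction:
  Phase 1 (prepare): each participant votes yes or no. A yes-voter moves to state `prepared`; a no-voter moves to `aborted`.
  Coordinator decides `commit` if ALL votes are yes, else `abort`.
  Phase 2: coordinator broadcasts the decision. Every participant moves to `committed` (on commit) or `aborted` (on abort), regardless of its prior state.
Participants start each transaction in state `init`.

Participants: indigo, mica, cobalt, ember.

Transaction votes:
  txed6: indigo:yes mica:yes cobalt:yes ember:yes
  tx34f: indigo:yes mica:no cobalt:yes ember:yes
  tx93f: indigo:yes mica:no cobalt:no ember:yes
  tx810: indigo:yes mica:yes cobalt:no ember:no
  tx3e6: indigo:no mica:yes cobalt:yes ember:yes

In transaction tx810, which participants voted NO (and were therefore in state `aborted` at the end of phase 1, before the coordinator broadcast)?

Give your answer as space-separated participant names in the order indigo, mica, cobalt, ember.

Answer: cobalt ember

Derivation:
Txn tx810 phase 1: indigo yes -> prepared; mica yes -> prepared; cobalt no -> aborted; ember no -> aborted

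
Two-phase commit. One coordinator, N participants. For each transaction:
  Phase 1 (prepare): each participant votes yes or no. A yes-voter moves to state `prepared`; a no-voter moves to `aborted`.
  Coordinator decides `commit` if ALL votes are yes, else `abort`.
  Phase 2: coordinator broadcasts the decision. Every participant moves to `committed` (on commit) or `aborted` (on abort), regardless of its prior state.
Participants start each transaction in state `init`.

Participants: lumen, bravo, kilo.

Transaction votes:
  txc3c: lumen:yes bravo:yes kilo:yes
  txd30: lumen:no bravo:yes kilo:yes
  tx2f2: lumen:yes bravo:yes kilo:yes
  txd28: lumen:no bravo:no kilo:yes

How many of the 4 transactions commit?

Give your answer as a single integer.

Answer: 2

Derivation:
txc3c: all yes -> commit (commits=1)
txd30: no from lumen -> abort (commits=1)
tx2f2: all yes -> commit (commits=2)
txd28: no from lumen, bravo -> abort (commits=2)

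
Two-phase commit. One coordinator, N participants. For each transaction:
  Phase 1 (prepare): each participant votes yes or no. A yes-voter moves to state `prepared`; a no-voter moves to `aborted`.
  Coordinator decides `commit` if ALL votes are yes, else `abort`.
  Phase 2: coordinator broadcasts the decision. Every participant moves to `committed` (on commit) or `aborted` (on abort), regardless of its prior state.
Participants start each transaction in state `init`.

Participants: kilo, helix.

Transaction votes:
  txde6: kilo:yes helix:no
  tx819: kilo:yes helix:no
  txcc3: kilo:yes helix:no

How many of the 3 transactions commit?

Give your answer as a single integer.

Answer: 0

Derivation:
txde6: no from helix -> abort (commits=0)
tx819: no from helix -> abort (commits=0)
txcc3: no from helix -> abort (commits=0)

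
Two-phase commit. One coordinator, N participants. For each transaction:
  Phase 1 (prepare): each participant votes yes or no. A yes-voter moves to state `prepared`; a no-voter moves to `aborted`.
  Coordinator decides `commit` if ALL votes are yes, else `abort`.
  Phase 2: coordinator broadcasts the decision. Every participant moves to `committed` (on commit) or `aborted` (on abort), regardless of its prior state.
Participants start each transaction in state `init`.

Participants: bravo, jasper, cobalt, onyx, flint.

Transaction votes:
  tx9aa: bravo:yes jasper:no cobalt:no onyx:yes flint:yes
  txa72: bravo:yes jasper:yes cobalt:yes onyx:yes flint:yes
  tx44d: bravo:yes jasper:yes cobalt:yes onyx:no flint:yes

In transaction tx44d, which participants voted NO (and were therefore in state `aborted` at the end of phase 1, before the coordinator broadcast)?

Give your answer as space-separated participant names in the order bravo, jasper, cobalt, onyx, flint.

Txn tx44d phase 1: bravo yes -> prepared; jasper yes -> prepared; cobalt yes -> prepared; onyx no -> aborted; flint yes -> prepared

Answer: onyx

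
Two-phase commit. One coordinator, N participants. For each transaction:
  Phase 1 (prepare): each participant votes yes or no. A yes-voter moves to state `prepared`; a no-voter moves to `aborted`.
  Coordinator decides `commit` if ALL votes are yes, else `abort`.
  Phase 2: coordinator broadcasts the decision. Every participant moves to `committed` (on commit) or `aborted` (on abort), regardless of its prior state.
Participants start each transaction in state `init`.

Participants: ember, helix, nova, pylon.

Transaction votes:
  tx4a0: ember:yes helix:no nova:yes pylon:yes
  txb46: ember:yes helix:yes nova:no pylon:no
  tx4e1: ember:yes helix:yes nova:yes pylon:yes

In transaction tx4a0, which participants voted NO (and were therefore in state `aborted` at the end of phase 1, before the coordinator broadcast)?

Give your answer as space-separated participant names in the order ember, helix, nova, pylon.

Txn tx4a0 phase 1: ember yes -> prepared; helix no -> aborted; nova yes -> prepared; pylon yes -> prepared

Answer: helix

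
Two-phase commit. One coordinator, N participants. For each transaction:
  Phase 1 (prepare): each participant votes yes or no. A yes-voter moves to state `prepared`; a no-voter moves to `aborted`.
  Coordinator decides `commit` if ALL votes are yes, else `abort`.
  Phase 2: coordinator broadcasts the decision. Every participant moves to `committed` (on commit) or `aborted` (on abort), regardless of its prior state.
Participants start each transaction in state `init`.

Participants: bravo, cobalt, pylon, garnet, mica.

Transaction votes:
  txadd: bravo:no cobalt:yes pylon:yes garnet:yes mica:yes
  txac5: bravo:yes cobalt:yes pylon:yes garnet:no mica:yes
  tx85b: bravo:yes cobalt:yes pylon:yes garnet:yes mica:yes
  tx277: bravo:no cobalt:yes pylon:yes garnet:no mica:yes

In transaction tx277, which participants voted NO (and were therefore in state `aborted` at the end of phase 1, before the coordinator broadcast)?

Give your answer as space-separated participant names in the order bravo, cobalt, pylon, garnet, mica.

Answer: bravo garnet

Derivation:
Txn tx277 phase 1: bravo no -> aborted; cobalt yes -> prepared; pylon yes -> prepared; garnet no -> aborted; mica yes -> prepared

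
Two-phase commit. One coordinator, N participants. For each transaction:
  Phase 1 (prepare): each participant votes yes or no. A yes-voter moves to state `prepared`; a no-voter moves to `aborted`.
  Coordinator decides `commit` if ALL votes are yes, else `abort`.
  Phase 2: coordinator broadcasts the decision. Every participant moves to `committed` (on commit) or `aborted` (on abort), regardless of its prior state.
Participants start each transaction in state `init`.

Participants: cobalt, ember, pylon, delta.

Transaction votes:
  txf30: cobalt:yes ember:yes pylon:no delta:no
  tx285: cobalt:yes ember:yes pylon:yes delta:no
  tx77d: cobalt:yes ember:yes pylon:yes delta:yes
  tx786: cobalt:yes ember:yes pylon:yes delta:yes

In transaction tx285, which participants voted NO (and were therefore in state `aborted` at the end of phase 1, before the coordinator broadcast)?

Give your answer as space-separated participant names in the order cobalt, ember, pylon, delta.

Answer: delta

Derivation:
Txn tx285 phase 1: cobalt yes -> prepared; ember yes -> prepared; pylon yes -> prepared; delta no -> aborted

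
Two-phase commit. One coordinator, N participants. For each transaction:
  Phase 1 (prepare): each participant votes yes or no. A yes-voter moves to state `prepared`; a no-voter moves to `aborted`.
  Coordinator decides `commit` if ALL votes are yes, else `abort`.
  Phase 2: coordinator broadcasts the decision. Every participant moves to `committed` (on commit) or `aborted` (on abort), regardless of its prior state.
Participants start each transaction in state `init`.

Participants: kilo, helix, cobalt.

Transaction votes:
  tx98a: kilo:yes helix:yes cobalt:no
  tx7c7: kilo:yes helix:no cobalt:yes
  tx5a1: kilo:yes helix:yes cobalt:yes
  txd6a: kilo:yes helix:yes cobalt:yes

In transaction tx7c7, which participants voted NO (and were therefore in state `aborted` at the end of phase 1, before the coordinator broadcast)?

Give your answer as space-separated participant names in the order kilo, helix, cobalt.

Answer: helix

Derivation:
Txn tx7c7 phase 1: kilo yes -> prepared; helix no -> aborted; cobalt yes -> prepared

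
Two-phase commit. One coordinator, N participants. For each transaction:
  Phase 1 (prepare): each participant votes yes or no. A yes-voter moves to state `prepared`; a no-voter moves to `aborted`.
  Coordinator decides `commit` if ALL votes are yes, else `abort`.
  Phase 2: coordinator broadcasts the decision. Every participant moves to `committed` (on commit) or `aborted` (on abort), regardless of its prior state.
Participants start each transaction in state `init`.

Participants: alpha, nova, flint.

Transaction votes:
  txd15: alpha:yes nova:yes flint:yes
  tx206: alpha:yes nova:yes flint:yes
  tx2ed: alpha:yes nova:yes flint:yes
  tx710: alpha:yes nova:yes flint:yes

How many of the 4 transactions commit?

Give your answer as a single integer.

Answer: 4

Derivation:
txd15: all yes -> commit (commits=1)
tx206: all yes -> commit (commits=2)
tx2ed: all yes -> commit (commits=3)
tx710: all yes -> commit (commits=4)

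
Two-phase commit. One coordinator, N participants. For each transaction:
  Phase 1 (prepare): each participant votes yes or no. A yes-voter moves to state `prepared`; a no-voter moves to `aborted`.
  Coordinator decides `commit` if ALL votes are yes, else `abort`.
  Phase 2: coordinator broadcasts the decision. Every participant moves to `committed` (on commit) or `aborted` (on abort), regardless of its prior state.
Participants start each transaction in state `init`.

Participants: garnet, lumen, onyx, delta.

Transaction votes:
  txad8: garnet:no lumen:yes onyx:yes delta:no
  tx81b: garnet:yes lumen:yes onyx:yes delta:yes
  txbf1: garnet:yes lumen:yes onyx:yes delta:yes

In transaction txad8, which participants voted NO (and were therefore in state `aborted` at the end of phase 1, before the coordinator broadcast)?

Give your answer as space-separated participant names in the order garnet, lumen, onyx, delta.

Txn txad8 phase 1: garnet no -> aborted; lumen yes -> prepared; onyx yes -> prepared; delta no -> aborted

Answer: garnet delta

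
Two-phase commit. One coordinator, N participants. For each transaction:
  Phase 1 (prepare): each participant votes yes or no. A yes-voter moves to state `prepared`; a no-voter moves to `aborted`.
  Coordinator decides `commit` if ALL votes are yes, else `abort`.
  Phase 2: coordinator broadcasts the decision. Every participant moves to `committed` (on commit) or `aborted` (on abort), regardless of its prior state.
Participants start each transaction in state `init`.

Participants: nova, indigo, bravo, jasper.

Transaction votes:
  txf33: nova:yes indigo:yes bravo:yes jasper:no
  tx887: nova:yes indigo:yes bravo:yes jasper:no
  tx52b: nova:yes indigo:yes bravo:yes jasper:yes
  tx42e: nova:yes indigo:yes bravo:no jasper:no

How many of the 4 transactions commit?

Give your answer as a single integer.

txf33: no from jasper -> abort (commits=0)
tx887: no from jasper -> abort (commits=0)
tx52b: all yes -> commit (commits=1)
tx42e: no from bravo, jasper -> abort (commits=1)

Answer: 1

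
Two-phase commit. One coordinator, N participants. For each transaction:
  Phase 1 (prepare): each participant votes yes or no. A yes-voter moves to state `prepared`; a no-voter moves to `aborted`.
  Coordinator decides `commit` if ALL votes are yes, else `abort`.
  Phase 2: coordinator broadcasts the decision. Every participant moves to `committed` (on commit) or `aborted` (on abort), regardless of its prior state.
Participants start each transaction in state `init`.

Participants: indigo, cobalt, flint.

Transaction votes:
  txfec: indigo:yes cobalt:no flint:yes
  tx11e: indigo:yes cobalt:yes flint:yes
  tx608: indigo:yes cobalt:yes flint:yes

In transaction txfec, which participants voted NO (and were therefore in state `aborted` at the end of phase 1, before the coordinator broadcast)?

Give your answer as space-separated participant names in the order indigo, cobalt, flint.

Answer: cobalt

Derivation:
Txn txfec phase 1: indigo yes -> prepared; cobalt no -> aborted; flint yes -> prepared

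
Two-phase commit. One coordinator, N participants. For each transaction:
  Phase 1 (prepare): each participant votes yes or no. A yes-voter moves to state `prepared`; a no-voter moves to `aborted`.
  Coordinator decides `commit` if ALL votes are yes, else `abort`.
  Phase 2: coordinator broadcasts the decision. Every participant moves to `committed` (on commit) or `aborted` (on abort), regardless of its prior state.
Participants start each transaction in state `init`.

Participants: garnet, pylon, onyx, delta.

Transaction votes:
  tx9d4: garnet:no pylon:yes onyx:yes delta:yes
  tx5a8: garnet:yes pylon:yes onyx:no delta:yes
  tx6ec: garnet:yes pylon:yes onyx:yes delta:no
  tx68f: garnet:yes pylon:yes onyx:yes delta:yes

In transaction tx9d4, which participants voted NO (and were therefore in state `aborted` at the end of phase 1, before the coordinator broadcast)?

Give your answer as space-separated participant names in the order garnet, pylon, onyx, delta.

Txn tx9d4 phase 1: garnet no -> aborted; pylon yes -> prepared; onyx yes -> prepared; delta yes -> prepared

Answer: garnet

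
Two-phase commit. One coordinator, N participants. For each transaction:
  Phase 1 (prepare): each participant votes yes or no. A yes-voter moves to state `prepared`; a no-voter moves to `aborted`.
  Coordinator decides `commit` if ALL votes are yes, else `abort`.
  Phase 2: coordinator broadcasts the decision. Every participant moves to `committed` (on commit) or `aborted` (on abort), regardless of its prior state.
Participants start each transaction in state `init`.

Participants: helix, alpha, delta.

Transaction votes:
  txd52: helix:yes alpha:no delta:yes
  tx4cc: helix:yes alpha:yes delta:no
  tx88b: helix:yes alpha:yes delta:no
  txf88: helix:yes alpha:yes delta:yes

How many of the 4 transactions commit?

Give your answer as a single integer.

Answer: 1

Derivation:
txd52: no from alpha -> abort (commits=0)
tx4cc: no from delta -> abort (commits=0)
tx88b: no from delta -> abort (commits=0)
txf88: all yes -> commit (commits=1)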